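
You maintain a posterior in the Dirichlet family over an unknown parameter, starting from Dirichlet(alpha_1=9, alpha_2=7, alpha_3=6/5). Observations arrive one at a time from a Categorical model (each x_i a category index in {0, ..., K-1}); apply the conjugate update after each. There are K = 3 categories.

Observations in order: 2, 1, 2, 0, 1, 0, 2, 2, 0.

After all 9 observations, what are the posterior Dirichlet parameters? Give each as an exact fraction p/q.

alpha_1=12, alpha_2=9, alpha_3=26/5

obs 1: x=2 → posterior Dirichlet(9, 7, 11/5)
obs 2: x=1 → posterior Dirichlet(9, 8, 11/5)
obs 3: x=2 → posterior Dirichlet(9, 8, 16/5)
obs 4: x=0 → posterior Dirichlet(10, 8, 16/5)
obs 5: x=1 → posterior Dirichlet(10, 9, 16/5)
obs 6: x=0 → posterior Dirichlet(11, 9, 16/5)
obs 7: x=2 → posterior Dirichlet(11, 9, 21/5)
obs 8: x=2 → posterior Dirichlet(11, 9, 26/5)
obs 9: x=0 → posterior Dirichlet(12, 9, 26/5)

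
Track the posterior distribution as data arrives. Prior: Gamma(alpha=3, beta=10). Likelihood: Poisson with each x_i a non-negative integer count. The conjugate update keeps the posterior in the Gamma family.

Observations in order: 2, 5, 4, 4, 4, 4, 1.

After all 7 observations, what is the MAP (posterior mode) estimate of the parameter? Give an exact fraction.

26/17

obs 1: x=2 → posterior Gamma(5, 11)
obs 2: x=5 → posterior Gamma(10, 12)
obs 3: x=4 → posterior Gamma(14, 13)
obs 4: x=4 → posterior Gamma(18, 14)
obs 5: x=4 → posterior Gamma(22, 15)
obs 6: x=4 → posterior Gamma(26, 16)
obs 7: x=1 → posterior Gamma(27, 17)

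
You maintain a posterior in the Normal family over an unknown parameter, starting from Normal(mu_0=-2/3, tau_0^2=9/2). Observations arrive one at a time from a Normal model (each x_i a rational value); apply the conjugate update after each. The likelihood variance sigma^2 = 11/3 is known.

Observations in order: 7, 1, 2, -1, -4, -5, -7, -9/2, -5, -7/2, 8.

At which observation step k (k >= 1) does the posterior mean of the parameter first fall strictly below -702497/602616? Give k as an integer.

k = 8

obs 1: x=7 → posterior Normal(523/147, 99/49)
obs 2: x=1 → posterior Normal(151/57, 99/76)
obs 3: x=2 → posterior Normal(766/309, 99/103)
obs 4: x=-1 → posterior Normal(137/78, 99/130)
obs 5: x=-4 → posterior Normal(361/471, 99/157)
obs 6: x=-5 → posterior Normal(-11/138, 99/184)
obs 7: x=-7 → posterior Normal(-611/633, 99/211)
obs 8: x=-9/2 → posterior Normal(-1951/1428, 99/238)
obs 9: x=-5 → posterior Normal(-2761/1590, 99/265)
obs 10: x=-7/2 → posterior Normal(-416/219, 99/292)
obs 11: x=8 → posterior Normal(-1016/957, 9/29)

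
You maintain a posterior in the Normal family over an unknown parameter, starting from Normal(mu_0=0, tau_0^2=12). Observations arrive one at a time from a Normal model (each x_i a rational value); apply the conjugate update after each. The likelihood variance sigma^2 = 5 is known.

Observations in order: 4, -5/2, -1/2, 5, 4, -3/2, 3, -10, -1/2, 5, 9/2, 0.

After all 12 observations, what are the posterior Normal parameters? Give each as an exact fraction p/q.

mu_0=126/149, tau_0^2=60/149

obs 1: x=4 → posterior Normal(48/17, 60/17)
obs 2: x=-5/2 → posterior Normal(18/29, 60/29)
obs 3: x=-1/2 → posterior Normal(12/41, 60/41)
obs 4: x=5 → posterior Normal(72/53, 60/53)
obs 5: x=4 → posterior Normal(24/13, 12/13)
obs 6: x=-3/2 → posterior Normal(102/77, 60/77)
obs 7: x=3 → posterior Normal(138/89, 60/89)
obs 8: x=-10 → posterior Normal(18/101, 60/101)
obs 9: x=-1/2 → posterior Normal(12/113, 60/113)
obs 10: x=5 → posterior Normal(72/125, 12/25)
obs 11: x=9/2 → posterior Normal(126/137, 60/137)
obs 12: x=0 → posterior Normal(126/149, 60/149)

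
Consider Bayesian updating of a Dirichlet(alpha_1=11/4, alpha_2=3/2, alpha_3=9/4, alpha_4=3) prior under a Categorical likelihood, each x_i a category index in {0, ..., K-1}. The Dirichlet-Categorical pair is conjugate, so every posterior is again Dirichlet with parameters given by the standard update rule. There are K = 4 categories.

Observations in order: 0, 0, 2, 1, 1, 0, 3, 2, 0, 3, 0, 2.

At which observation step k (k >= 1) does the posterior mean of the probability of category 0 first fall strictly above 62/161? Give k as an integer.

obs 1: x=0 → posterior Dirichlet(15/4, 3/2, 9/4, 3)
obs 2: x=0 → posterior Dirichlet(19/4, 3/2, 9/4, 3)
obs 3: x=2 → posterior Dirichlet(19/4, 3/2, 13/4, 3)
obs 4: x=1 → posterior Dirichlet(19/4, 5/2, 13/4, 3)
obs 5: x=1 → posterior Dirichlet(19/4, 7/2, 13/4, 3)
obs 6: x=0 → posterior Dirichlet(23/4, 7/2, 13/4, 3)
obs 7: x=3 → posterior Dirichlet(23/4, 7/2, 13/4, 4)
obs 8: x=2 → posterior Dirichlet(23/4, 7/2, 17/4, 4)
obs 9: x=0 → posterior Dirichlet(27/4, 7/2, 17/4, 4)
obs 10: x=3 → posterior Dirichlet(27/4, 7/2, 17/4, 5)
obs 11: x=0 → posterior Dirichlet(31/4, 7/2, 17/4, 5)
obs 12: x=2 → posterior Dirichlet(31/4, 7/2, 21/4, 5)

k = 2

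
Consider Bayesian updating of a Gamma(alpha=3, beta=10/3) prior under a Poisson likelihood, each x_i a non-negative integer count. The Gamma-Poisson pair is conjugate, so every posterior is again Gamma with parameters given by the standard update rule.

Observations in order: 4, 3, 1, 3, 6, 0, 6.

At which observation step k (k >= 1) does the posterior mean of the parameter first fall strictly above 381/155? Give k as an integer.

k = 7

obs 1: x=4 → posterior Gamma(7, 13/3)
obs 2: x=3 → posterior Gamma(10, 16/3)
obs 3: x=1 → posterior Gamma(11, 19/3)
obs 4: x=3 → posterior Gamma(14, 22/3)
obs 5: x=6 → posterior Gamma(20, 25/3)
obs 6: x=0 → posterior Gamma(20, 28/3)
obs 7: x=6 → posterior Gamma(26, 31/3)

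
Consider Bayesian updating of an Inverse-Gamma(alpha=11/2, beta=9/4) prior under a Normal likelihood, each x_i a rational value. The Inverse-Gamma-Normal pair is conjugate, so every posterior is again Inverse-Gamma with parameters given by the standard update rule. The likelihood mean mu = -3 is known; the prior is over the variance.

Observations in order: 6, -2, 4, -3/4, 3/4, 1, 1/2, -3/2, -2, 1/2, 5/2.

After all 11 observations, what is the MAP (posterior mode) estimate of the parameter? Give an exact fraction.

obs 1: x=6 → posterior Inverse-Gamma(6, 171/4)
obs 2: x=-2 → posterior Inverse-Gamma(13/2, 173/4)
obs 3: x=4 → posterior Inverse-Gamma(7, 271/4)
obs 4: x=-3/4 → posterior Inverse-Gamma(15/2, 2249/32)
obs 5: x=3/4 → posterior Inverse-Gamma(8, 1237/16)
obs 6: x=1 → posterior Inverse-Gamma(17/2, 1365/16)
obs 7: x=1/2 → posterior Inverse-Gamma(9, 1463/16)
obs 8: x=-3/2 → posterior Inverse-Gamma(19/2, 1481/16)
obs 9: x=-2 → posterior Inverse-Gamma(10, 1489/16)
obs 10: x=1/2 → posterior Inverse-Gamma(21/2, 1587/16)
obs 11: x=5/2 → posterior Inverse-Gamma(11, 1829/16)

1829/192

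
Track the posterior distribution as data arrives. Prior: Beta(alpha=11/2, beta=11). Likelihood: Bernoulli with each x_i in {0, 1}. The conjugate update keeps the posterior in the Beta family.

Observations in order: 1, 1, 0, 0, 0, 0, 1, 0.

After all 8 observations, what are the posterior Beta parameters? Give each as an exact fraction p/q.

alpha=17/2, beta=16

obs 1: x=1 → posterior Beta(13/2, 11)
obs 2: x=1 → posterior Beta(15/2, 11)
obs 3: x=0 → posterior Beta(15/2, 12)
obs 4: x=0 → posterior Beta(15/2, 13)
obs 5: x=0 → posterior Beta(15/2, 14)
obs 6: x=0 → posterior Beta(15/2, 15)
obs 7: x=1 → posterior Beta(17/2, 15)
obs 8: x=0 → posterior Beta(17/2, 16)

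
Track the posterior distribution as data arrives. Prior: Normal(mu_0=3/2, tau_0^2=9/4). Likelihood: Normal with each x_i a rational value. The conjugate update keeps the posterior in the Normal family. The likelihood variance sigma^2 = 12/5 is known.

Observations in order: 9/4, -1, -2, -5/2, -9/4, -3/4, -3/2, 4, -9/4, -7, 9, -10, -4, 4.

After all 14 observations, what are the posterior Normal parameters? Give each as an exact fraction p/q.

obs 1: x=9/4 → posterior Normal(231/124, 36/31)
obs 2: x=-1 → posterior Normal(171/184, 18/23)
obs 3: x=-2 → posterior Normal(51/244, 36/61)
obs 4: x=-5/2 → posterior Normal(-99/304, 9/19)
obs 5: x=-9/4 → posterior Normal(-9/14, 36/91)
obs 6: x=-3/4 → posterior Normal(-279/424, 18/53)
obs 7: x=-3/2 → posterior Normal(-369/484, 36/121)
obs 8: x=4 → posterior Normal(-129/544, 9/34)
obs 9: x=-9/4 → posterior Normal(-66/151, 36/151)
obs 10: x=-7 → posterior Normal(-171/166, 18/83)
obs 11: x=9 → posterior Normal(-36/181, 36/181)
obs 12: x=-10 → posterior Normal(-93/98, 9/49)
obs 13: x=-4 → posterior Normal(-246/211, 36/211)
obs 14: x=4 → posterior Normal(-93/113, 18/113)

mu_0=-93/113, tau_0^2=18/113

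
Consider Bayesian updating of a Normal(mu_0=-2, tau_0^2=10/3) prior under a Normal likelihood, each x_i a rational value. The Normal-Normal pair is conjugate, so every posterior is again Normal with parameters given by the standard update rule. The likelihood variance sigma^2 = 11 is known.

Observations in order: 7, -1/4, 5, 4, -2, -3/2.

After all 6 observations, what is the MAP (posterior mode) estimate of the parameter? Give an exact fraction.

113/186

obs 1: x=7 → posterior Normal(4/43, 110/43)
obs 2: x=-1/4 → posterior Normal(3/106, 110/53)
obs 3: x=5 → posterior Normal(103/126, 110/63)
obs 4: x=4 → posterior Normal(183/146, 110/73)
obs 5: x=-2 → posterior Normal(143/166, 110/83)
obs 6: x=-3/2 → posterior Normal(113/186, 110/93)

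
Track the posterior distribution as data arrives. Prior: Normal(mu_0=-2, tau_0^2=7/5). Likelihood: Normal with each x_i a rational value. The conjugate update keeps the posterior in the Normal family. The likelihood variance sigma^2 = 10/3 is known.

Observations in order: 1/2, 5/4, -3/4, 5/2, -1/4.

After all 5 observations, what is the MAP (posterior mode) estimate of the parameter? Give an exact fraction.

obs 1: x=1/2 → posterior Normal(-179/142, 70/71)
obs 2: x=5/4 → posterior Normal(-11/16, 35/46)
obs 3: x=-3/4 → posterior Normal(-79/113, 70/113)
obs 4: x=5/2 → posterior Normal(-53/268, 35/67)
obs 5: x=-1/4 → posterior Normal(-127/620, 14/31)

-127/620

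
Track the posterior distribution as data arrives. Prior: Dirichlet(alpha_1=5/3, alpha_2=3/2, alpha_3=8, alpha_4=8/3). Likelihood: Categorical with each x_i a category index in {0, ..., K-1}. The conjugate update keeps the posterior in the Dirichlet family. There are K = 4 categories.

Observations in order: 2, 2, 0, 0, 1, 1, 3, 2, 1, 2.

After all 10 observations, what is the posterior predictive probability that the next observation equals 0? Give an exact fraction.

2/13

obs 1: x=2 → posterior Dirichlet(5/3, 3/2, 9, 8/3)
obs 2: x=2 → posterior Dirichlet(5/3, 3/2, 10, 8/3)
obs 3: x=0 → posterior Dirichlet(8/3, 3/2, 10, 8/3)
obs 4: x=0 → posterior Dirichlet(11/3, 3/2, 10, 8/3)
obs 5: x=1 → posterior Dirichlet(11/3, 5/2, 10, 8/3)
obs 6: x=1 → posterior Dirichlet(11/3, 7/2, 10, 8/3)
obs 7: x=3 → posterior Dirichlet(11/3, 7/2, 10, 11/3)
obs 8: x=2 → posterior Dirichlet(11/3, 7/2, 11, 11/3)
obs 9: x=1 → posterior Dirichlet(11/3, 9/2, 11, 11/3)
obs 10: x=2 → posterior Dirichlet(11/3, 9/2, 12, 11/3)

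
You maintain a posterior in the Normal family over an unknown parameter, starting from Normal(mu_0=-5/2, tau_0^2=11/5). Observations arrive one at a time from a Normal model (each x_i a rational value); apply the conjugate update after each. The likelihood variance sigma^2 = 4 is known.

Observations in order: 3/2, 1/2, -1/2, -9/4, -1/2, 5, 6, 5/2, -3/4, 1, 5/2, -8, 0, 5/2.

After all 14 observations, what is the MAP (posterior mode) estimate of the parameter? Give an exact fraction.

109/348

obs 1: x=3/2 → posterior Normal(-67/62, 44/31)
obs 2: x=1/2 → posterior Normal(-2/3, 22/21)
obs 3: x=-1/2 → posterior Normal(-67/106, 44/53)
obs 4: x=-9/4 → posterior Normal(-233/256, 11/16)
obs 5: x=-1/2 → posterior Normal(-17/20, 44/75)
obs 6: x=5 → posterior Normal(-35/344, 22/43)
obs 7: x=6 → posterior Normal(229/388, 44/97)
obs 8: x=5/2 → posterior Normal(113/144, 11/27)
obs 9: x=-3/4 → posterior Normal(9/14, 44/119)
obs 10: x=1 → posterior Normal(35/52, 22/65)
obs 11: x=5/2 → posterior Normal(115/141, 44/141)
obs 12: x=-8 → posterior Normal(27/152, 11/38)
obs 13: x=0 → posterior Normal(27/163, 44/163)
obs 14: x=5/2 → posterior Normal(109/348, 22/87)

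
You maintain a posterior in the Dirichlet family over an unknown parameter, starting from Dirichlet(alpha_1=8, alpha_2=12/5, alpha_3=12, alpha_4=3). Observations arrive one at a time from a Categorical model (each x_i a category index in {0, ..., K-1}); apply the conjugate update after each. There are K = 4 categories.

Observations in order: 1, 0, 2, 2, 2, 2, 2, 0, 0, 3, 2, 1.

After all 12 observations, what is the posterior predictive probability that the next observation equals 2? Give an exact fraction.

obs 1: x=1 → posterior Dirichlet(8, 17/5, 12, 3)
obs 2: x=0 → posterior Dirichlet(9, 17/5, 12, 3)
obs 3: x=2 → posterior Dirichlet(9, 17/5, 13, 3)
obs 4: x=2 → posterior Dirichlet(9, 17/5, 14, 3)
obs 5: x=2 → posterior Dirichlet(9, 17/5, 15, 3)
obs 6: x=2 → posterior Dirichlet(9, 17/5, 16, 3)
obs 7: x=2 → posterior Dirichlet(9, 17/5, 17, 3)
obs 8: x=0 → posterior Dirichlet(10, 17/5, 17, 3)
obs 9: x=0 → posterior Dirichlet(11, 17/5, 17, 3)
obs 10: x=3 → posterior Dirichlet(11, 17/5, 17, 4)
obs 11: x=2 → posterior Dirichlet(11, 17/5, 18, 4)
obs 12: x=1 → posterior Dirichlet(11, 22/5, 18, 4)

90/187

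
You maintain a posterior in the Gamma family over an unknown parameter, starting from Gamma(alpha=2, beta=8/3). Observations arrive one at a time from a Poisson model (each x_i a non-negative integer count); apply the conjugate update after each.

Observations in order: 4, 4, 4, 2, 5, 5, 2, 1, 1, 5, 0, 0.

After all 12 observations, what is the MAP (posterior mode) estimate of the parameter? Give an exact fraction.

51/22

obs 1: x=4 → posterior Gamma(6, 11/3)
obs 2: x=4 → posterior Gamma(10, 14/3)
obs 3: x=4 → posterior Gamma(14, 17/3)
obs 4: x=2 → posterior Gamma(16, 20/3)
obs 5: x=5 → posterior Gamma(21, 23/3)
obs 6: x=5 → posterior Gamma(26, 26/3)
obs 7: x=2 → posterior Gamma(28, 29/3)
obs 8: x=1 → posterior Gamma(29, 32/3)
obs 9: x=1 → posterior Gamma(30, 35/3)
obs 10: x=5 → posterior Gamma(35, 38/3)
obs 11: x=0 → posterior Gamma(35, 41/3)
obs 12: x=0 → posterior Gamma(35, 44/3)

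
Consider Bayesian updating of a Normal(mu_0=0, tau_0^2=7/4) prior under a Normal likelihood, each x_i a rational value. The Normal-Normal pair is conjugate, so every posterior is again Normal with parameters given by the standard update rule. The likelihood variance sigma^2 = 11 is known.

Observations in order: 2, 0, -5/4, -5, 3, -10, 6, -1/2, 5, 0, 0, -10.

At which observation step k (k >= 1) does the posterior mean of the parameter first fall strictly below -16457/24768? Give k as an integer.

k = 6

obs 1: x=2 → posterior Normal(14/51, 77/51)
obs 2: x=0 → posterior Normal(7/29, 77/58)
obs 3: x=-5/4 → posterior Normal(21/260, 77/65)
obs 4: x=-5 → posterior Normal(-119/288, 77/72)
obs 5: x=3 → posterior Normal(-35/316, 77/79)
obs 6: x=-10 → posterior Normal(-315/344, 77/86)
obs 7: x=6 → posterior Normal(-49/124, 77/93)
obs 8: x=-1/2 → posterior Normal(-161/400, 77/100)
obs 9: x=5 → posterior Normal(-21/428, 77/107)
obs 10: x=0 → posterior Normal(-7/152, 77/114)
obs 11: x=0 → posterior Normal(-21/484, 7/11)
obs 12: x=-10 → posterior Normal(-301/512, 77/128)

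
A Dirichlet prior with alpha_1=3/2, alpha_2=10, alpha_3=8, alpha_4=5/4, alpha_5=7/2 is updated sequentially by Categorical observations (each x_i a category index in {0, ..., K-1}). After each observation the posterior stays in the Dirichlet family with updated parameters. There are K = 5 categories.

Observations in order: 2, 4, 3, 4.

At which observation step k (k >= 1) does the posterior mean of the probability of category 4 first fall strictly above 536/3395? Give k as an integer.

k = 2

obs 1: x=2 → posterior Dirichlet(3/2, 10, 9, 5/4, 7/2)
obs 2: x=4 → posterior Dirichlet(3/2, 10, 9, 5/4, 9/2)
obs 3: x=3 → posterior Dirichlet(3/2, 10, 9, 9/4, 9/2)
obs 4: x=4 → posterior Dirichlet(3/2, 10, 9, 9/4, 11/2)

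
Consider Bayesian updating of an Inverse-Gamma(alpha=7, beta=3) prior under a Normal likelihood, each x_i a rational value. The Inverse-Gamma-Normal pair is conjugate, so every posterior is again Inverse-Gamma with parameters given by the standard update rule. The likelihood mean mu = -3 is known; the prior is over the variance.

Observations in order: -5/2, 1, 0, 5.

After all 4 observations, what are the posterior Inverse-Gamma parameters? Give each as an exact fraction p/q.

alpha=9, beta=381/8

obs 1: x=-5/2 → posterior Inverse-Gamma(15/2, 25/8)
obs 2: x=1 → posterior Inverse-Gamma(8, 89/8)
obs 3: x=0 → posterior Inverse-Gamma(17/2, 125/8)
obs 4: x=5 → posterior Inverse-Gamma(9, 381/8)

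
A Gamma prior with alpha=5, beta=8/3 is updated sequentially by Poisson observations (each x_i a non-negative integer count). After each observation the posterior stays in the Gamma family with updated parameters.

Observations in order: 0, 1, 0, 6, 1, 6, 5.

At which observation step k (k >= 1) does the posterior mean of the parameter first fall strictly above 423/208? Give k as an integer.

k = 6

obs 1: x=0 → posterior Gamma(5, 11/3)
obs 2: x=1 → posterior Gamma(6, 14/3)
obs 3: x=0 → posterior Gamma(6, 17/3)
obs 4: x=6 → posterior Gamma(12, 20/3)
obs 5: x=1 → posterior Gamma(13, 23/3)
obs 6: x=6 → posterior Gamma(19, 26/3)
obs 7: x=5 → posterior Gamma(24, 29/3)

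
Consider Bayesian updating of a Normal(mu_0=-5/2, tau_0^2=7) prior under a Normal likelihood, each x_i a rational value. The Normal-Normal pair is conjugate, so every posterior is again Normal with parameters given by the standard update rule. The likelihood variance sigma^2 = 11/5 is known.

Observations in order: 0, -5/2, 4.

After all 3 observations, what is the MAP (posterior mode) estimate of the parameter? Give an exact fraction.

25/116

obs 1: x=0 → posterior Normal(-55/92, 77/46)
obs 2: x=-5/2 → posterior Normal(-115/81, 77/81)
obs 3: x=4 → posterior Normal(25/116, 77/116)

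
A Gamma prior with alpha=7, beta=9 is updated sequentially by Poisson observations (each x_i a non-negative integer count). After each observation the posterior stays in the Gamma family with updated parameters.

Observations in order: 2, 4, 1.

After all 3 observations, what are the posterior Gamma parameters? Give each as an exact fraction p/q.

alpha=14, beta=12

obs 1: x=2 → posterior Gamma(9, 10)
obs 2: x=4 → posterior Gamma(13, 11)
obs 3: x=1 → posterior Gamma(14, 12)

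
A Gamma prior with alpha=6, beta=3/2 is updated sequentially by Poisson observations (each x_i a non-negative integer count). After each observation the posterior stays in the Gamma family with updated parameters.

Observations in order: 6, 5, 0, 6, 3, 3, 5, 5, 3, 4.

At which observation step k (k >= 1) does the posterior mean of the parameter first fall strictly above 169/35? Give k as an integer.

obs 1: x=6 → posterior Gamma(12, 5/2)
obs 2: x=5 → posterior Gamma(17, 7/2)
obs 3: x=0 → posterior Gamma(17, 9/2)
obs 4: x=6 → posterior Gamma(23, 11/2)
obs 5: x=3 → posterior Gamma(26, 13/2)
obs 6: x=3 → posterior Gamma(29, 15/2)
obs 7: x=5 → posterior Gamma(34, 17/2)
obs 8: x=5 → posterior Gamma(39, 19/2)
obs 9: x=3 → posterior Gamma(42, 21/2)
obs 10: x=4 → posterior Gamma(46, 23/2)

k = 2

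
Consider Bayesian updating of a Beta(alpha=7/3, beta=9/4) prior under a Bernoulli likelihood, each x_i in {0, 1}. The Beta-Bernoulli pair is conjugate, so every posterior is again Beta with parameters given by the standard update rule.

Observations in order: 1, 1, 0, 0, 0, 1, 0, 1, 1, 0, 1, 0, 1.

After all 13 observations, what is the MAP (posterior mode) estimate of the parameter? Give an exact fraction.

100/187

obs 1: x=1 → posterior Beta(10/3, 9/4)
obs 2: x=1 → posterior Beta(13/3, 9/4)
obs 3: x=0 → posterior Beta(13/3, 13/4)
obs 4: x=0 → posterior Beta(13/3, 17/4)
obs 5: x=0 → posterior Beta(13/3, 21/4)
obs 6: x=1 → posterior Beta(16/3, 21/4)
obs 7: x=0 → posterior Beta(16/3, 25/4)
obs 8: x=1 → posterior Beta(19/3, 25/4)
obs 9: x=1 → posterior Beta(22/3, 25/4)
obs 10: x=0 → posterior Beta(22/3, 29/4)
obs 11: x=1 → posterior Beta(25/3, 29/4)
obs 12: x=0 → posterior Beta(25/3, 33/4)
obs 13: x=1 → posterior Beta(28/3, 33/4)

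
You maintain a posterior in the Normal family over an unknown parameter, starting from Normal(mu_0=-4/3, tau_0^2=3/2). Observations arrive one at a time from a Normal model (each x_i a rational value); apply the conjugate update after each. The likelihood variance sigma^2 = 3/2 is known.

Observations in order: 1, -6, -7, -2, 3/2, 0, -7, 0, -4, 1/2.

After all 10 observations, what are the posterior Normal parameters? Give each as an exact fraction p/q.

obs 1: x=1 → posterior Normal(-1/6, 3/4)
obs 2: x=-6 → posterior Normal(-19/9, 1/2)
obs 3: x=-7 → posterior Normal(-10/3, 3/8)
obs 4: x=-2 → posterior Normal(-46/15, 3/10)
obs 5: x=3/2 → posterior Normal(-83/36, 1/4)
obs 6: x=0 → posterior Normal(-83/42, 3/14)
obs 7: x=-7 → posterior Normal(-125/48, 3/16)
obs 8: x=0 → posterior Normal(-125/54, 1/6)
obs 9: x=-4 → posterior Normal(-149/60, 3/20)
obs 10: x=1/2 → posterior Normal(-73/33, 3/22)

mu_0=-73/33, tau_0^2=3/22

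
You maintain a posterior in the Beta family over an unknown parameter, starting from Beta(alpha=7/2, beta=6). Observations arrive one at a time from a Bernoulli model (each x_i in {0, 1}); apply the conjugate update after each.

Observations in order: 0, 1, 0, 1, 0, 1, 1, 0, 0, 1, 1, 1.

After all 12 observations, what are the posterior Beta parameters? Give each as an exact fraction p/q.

alpha=21/2, beta=11

obs 1: x=0 → posterior Beta(7/2, 7)
obs 2: x=1 → posterior Beta(9/2, 7)
obs 3: x=0 → posterior Beta(9/2, 8)
obs 4: x=1 → posterior Beta(11/2, 8)
obs 5: x=0 → posterior Beta(11/2, 9)
obs 6: x=1 → posterior Beta(13/2, 9)
obs 7: x=1 → posterior Beta(15/2, 9)
obs 8: x=0 → posterior Beta(15/2, 10)
obs 9: x=0 → posterior Beta(15/2, 11)
obs 10: x=1 → posterior Beta(17/2, 11)
obs 11: x=1 → posterior Beta(19/2, 11)
obs 12: x=1 → posterior Beta(21/2, 11)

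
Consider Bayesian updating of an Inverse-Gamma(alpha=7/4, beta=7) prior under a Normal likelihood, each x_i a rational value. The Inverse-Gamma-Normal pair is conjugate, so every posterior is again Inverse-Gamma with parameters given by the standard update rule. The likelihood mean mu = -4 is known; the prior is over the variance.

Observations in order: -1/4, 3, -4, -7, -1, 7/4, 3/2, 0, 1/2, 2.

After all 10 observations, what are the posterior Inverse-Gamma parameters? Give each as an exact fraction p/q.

obs 1: x=-1/4 → posterior Inverse-Gamma(9/4, 449/32)
obs 2: x=3 → posterior Inverse-Gamma(11/4, 1233/32)
obs 3: x=-4 → posterior Inverse-Gamma(13/4, 1233/32)
obs 4: x=-7 → posterior Inverse-Gamma(15/4, 1377/32)
obs 5: x=-1 → posterior Inverse-Gamma(17/4, 1521/32)
obs 6: x=7/4 → posterior Inverse-Gamma(19/4, 1025/16)
obs 7: x=3/2 → posterior Inverse-Gamma(21/4, 1267/16)
obs 8: x=0 → posterior Inverse-Gamma(23/4, 1395/16)
obs 9: x=1/2 → posterior Inverse-Gamma(25/4, 1557/16)
obs 10: x=2 → posterior Inverse-Gamma(27/4, 1845/16)

alpha=27/4, beta=1845/16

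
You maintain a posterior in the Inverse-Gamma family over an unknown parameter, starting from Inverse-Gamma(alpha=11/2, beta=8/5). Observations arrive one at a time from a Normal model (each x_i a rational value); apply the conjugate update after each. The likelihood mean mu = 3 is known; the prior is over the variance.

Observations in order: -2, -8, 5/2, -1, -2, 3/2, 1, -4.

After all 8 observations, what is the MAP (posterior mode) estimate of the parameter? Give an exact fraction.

117/10

obs 1: x=-2 → posterior Inverse-Gamma(6, 141/10)
obs 2: x=-8 → posterior Inverse-Gamma(13/2, 373/5)
obs 3: x=5/2 → posterior Inverse-Gamma(7, 2989/40)
obs 4: x=-1 → posterior Inverse-Gamma(15/2, 3309/40)
obs 5: x=-2 → posterior Inverse-Gamma(8, 3809/40)
obs 6: x=3/2 → posterior Inverse-Gamma(17/2, 1927/20)
obs 7: x=1 → posterior Inverse-Gamma(9, 1967/20)
obs 8: x=-4 → posterior Inverse-Gamma(19/2, 2457/20)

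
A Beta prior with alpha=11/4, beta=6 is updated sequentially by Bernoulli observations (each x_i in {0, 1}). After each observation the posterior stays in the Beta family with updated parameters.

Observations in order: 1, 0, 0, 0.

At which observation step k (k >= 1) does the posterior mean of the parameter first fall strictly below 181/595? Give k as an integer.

obs 1: x=1 → posterior Beta(15/4, 6)
obs 2: x=0 → posterior Beta(15/4, 7)
obs 3: x=0 → posterior Beta(15/4, 8)
obs 4: x=0 → posterior Beta(15/4, 9)

k = 4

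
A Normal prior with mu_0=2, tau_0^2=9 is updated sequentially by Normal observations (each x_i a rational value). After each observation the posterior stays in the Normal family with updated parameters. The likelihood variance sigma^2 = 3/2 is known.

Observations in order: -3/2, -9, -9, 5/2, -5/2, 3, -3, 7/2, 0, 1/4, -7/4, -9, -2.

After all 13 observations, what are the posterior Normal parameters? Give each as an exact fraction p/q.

obs 1: x=-3/2 → posterior Normal(-1, 9/7)
obs 2: x=-9 → posterior Normal(-61/13, 9/13)
obs 3: x=-9 → posterior Normal(-115/19, 9/19)
obs 4: x=5/2 → posterior Normal(-4, 9/25)
obs 5: x=-5/2 → posterior Normal(-115/31, 9/31)
obs 6: x=3 → posterior Normal(-97/37, 9/37)
obs 7: x=-3 → posterior Normal(-115/43, 9/43)
obs 8: x=7/2 → posterior Normal(-94/49, 9/49)
obs 9: x=0 → posterior Normal(-94/55, 9/55)
obs 10: x=1/4 → posterior Normal(-185/122, 9/61)
obs 11: x=-7/4 → posterior Normal(-103/67, 9/67)
obs 12: x=-9 → posterior Normal(-157/73, 9/73)
obs 13: x=-2 → posterior Normal(-169/79, 9/79)

mu_0=-169/79, tau_0^2=9/79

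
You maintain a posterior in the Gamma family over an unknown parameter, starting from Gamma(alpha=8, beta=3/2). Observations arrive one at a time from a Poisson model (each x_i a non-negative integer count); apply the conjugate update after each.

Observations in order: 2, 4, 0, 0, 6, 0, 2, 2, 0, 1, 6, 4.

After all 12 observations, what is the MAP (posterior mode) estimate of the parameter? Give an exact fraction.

68/27

obs 1: x=2 → posterior Gamma(10, 5/2)
obs 2: x=4 → posterior Gamma(14, 7/2)
obs 3: x=0 → posterior Gamma(14, 9/2)
obs 4: x=0 → posterior Gamma(14, 11/2)
obs 5: x=6 → posterior Gamma(20, 13/2)
obs 6: x=0 → posterior Gamma(20, 15/2)
obs 7: x=2 → posterior Gamma(22, 17/2)
obs 8: x=2 → posterior Gamma(24, 19/2)
obs 9: x=0 → posterior Gamma(24, 21/2)
obs 10: x=1 → posterior Gamma(25, 23/2)
obs 11: x=6 → posterior Gamma(31, 25/2)
obs 12: x=4 → posterior Gamma(35, 27/2)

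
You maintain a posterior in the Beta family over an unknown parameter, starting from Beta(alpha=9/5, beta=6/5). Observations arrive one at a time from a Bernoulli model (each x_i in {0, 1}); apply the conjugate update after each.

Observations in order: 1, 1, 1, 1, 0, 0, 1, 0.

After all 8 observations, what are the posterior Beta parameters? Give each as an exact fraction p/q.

obs 1: x=1 → posterior Beta(14/5, 6/5)
obs 2: x=1 → posterior Beta(19/5, 6/5)
obs 3: x=1 → posterior Beta(24/5, 6/5)
obs 4: x=1 → posterior Beta(29/5, 6/5)
obs 5: x=0 → posterior Beta(29/5, 11/5)
obs 6: x=0 → posterior Beta(29/5, 16/5)
obs 7: x=1 → posterior Beta(34/5, 16/5)
obs 8: x=0 → posterior Beta(34/5, 21/5)

alpha=34/5, beta=21/5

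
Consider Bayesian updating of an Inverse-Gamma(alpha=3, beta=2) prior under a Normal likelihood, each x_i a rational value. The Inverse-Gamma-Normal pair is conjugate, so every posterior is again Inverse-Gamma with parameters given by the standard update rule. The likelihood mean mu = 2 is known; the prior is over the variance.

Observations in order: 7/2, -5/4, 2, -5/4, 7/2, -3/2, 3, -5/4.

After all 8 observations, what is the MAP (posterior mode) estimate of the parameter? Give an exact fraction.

855/256

obs 1: x=7/2 → posterior Inverse-Gamma(7/2, 25/8)
obs 2: x=-5/4 → posterior Inverse-Gamma(4, 269/32)
obs 3: x=2 → posterior Inverse-Gamma(9/2, 269/32)
obs 4: x=-5/4 → posterior Inverse-Gamma(5, 219/16)
obs 5: x=7/2 → posterior Inverse-Gamma(11/2, 237/16)
obs 6: x=-3/2 → posterior Inverse-Gamma(6, 335/16)
obs 7: x=3 → posterior Inverse-Gamma(13/2, 343/16)
obs 8: x=-5/4 → posterior Inverse-Gamma(7, 855/32)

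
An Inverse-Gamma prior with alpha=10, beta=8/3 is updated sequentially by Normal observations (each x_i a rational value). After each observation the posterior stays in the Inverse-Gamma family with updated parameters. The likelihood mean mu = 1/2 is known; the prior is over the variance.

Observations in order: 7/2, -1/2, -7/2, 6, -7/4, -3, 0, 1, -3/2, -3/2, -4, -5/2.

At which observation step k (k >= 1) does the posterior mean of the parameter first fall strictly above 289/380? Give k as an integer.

obs 1: x=7/2 → posterior Inverse-Gamma(21/2, 43/6)
obs 2: x=-1/2 → posterior Inverse-Gamma(11, 23/3)
obs 3: x=-7/2 → posterior Inverse-Gamma(23/2, 47/3)
obs 4: x=6 → posterior Inverse-Gamma(12, 739/24)
obs 5: x=-7/4 → posterior Inverse-Gamma(25/2, 3199/96)
obs 6: x=-3 → posterior Inverse-Gamma(13, 3787/96)
obs 7: x=0 → posterior Inverse-Gamma(27/2, 3799/96)
obs 8: x=1 → posterior Inverse-Gamma(14, 3811/96)
obs 9: x=-3/2 → posterior Inverse-Gamma(29/2, 4003/96)
obs 10: x=-3/2 → posterior Inverse-Gamma(15, 4195/96)
obs 11: x=-4 → posterior Inverse-Gamma(31/2, 5167/96)
obs 12: x=-5/2 → posterior Inverse-Gamma(16, 5599/96)

k = 2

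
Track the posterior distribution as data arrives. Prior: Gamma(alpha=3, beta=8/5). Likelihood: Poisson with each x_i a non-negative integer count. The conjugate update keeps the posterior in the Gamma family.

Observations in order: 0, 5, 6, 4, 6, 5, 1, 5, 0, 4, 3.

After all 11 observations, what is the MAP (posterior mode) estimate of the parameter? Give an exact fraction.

205/63

obs 1: x=0 → posterior Gamma(3, 13/5)
obs 2: x=5 → posterior Gamma(8, 18/5)
obs 3: x=6 → posterior Gamma(14, 23/5)
obs 4: x=4 → posterior Gamma(18, 28/5)
obs 5: x=6 → posterior Gamma(24, 33/5)
obs 6: x=5 → posterior Gamma(29, 38/5)
obs 7: x=1 → posterior Gamma(30, 43/5)
obs 8: x=5 → posterior Gamma(35, 48/5)
obs 9: x=0 → posterior Gamma(35, 53/5)
obs 10: x=4 → posterior Gamma(39, 58/5)
obs 11: x=3 → posterior Gamma(42, 63/5)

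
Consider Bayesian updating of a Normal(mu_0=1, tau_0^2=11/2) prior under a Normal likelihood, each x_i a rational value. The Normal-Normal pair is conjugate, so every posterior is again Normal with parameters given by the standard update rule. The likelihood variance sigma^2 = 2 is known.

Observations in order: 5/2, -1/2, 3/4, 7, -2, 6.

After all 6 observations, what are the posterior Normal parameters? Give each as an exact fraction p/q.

obs 1: x=5/2 → posterior Normal(21/10, 22/15)
obs 2: x=-1/2 → posterior Normal(1, 11/13)
obs 3: x=3/4 → posterior Normal(137/148, 22/37)
obs 4: x=7 → posterior Normal(445/192, 11/24)
obs 5: x=-2 → posterior Normal(357/236, 22/59)
obs 6: x=6 → posterior Normal(621/280, 11/35)

mu_0=621/280, tau_0^2=11/35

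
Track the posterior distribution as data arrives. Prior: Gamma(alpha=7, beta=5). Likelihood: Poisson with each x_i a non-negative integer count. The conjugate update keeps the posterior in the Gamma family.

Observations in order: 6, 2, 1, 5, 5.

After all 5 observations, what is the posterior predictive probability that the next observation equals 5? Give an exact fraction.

14250600000000000000000000000000/191943424957750480504146841291811

obs 1: x=6 → posterior Gamma(13, 6)
obs 2: x=2 → posterior Gamma(15, 7)
obs 3: x=1 → posterior Gamma(16, 8)
obs 4: x=5 → posterior Gamma(21, 9)
obs 5: x=5 → posterior Gamma(26, 10)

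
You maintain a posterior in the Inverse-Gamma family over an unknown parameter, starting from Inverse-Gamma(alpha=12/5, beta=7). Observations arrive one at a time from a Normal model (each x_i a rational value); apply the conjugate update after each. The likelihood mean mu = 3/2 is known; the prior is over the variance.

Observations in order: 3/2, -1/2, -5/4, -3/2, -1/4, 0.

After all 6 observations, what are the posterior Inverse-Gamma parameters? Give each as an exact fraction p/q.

alpha=27/5, beta=319/16

obs 1: x=3/2 → posterior Inverse-Gamma(29/10, 7)
obs 2: x=-1/2 → posterior Inverse-Gamma(17/5, 9)
obs 3: x=-5/4 → posterior Inverse-Gamma(39/10, 409/32)
obs 4: x=-3/2 → posterior Inverse-Gamma(22/5, 553/32)
obs 5: x=-1/4 → posterior Inverse-Gamma(49/10, 301/16)
obs 6: x=0 → posterior Inverse-Gamma(27/5, 319/16)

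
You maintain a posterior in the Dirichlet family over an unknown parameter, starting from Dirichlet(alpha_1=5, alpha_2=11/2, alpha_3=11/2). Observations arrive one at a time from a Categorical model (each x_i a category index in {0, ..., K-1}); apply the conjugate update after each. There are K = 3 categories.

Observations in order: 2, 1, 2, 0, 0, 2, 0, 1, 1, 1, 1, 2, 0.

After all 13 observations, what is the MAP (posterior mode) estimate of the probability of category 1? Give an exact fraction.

obs 1: x=2 → posterior Dirichlet(5, 11/2, 13/2)
obs 2: x=1 → posterior Dirichlet(5, 13/2, 13/2)
obs 3: x=2 → posterior Dirichlet(5, 13/2, 15/2)
obs 4: x=0 → posterior Dirichlet(6, 13/2, 15/2)
obs 5: x=0 → posterior Dirichlet(7, 13/2, 15/2)
obs 6: x=2 → posterior Dirichlet(7, 13/2, 17/2)
obs 7: x=0 → posterior Dirichlet(8, 13/2, 17/2)
obs 8: x=1 → posterior Dirichlet(8, 15/2, 17/2)
obs 9: x=1 → posterior Dirichlet(8, 17/2, 17/2)
obs 10: x=1 → posterior Dirichlet(8, 19/2, 17/2)
obs 11: x=1 → posterior Dirichlet(8, 21/2, 17/2)
obs 12: x=2 → posterior Dirichlet(8, 21/2, 19/2)
obs 13: x=0 → posterior Dirichlet(9, 21/2, 19/2)

19/52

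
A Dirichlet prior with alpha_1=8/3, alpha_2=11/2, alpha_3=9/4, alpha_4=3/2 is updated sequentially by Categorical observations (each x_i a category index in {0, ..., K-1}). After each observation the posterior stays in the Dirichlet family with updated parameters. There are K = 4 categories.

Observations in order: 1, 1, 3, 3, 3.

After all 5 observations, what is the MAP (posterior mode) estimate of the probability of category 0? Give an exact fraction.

4/31

obs 1: x=1 → posterior Dirichlet(8/3, 13/2, 9/4, 3/2)
obs 2: x=1 → posterior Dirichlet(8/3, 15/2, 9/4, 3/2)
obs 3: x=3 → posterior Dirichlet(8/3, 15/2, 9/4, 5/2)
obs 4: x=3 → posterior Dirichlet(8/3, 15/2, 9/4, 7/2)
obs 5: x=3 → posterior Dirichlet(8/3, 15/2, 9/4, 9/2)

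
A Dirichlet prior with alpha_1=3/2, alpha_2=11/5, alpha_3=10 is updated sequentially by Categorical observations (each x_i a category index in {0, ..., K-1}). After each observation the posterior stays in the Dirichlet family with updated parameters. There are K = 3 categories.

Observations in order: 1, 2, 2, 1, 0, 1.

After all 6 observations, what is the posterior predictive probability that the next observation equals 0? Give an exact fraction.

obs 1: x=1 → posterior Dirichlet(3/2, 16/5, 10)
obs 2: x=2 → posterior Dirichlet(3/2, 16/5, 11)
obs 3: x=2 → posterior Dirichlet(3/2, 16/5, 12)
obs 4: x=1 → posterior Dirichlet(3/2, 21/5, 12)
obs 5: x=0 → posterior Dirichlet(5/2, 21/5, 12)
obs 6: x=1 → posterior Dirichlet(5/2, 26/5, 12)

25/197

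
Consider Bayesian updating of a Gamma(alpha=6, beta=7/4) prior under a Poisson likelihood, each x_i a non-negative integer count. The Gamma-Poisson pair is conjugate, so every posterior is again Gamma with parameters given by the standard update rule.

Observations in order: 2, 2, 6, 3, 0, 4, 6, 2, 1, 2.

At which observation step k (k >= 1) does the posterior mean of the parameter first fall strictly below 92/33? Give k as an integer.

k = 2

obs 1: x=2 → posterior Gamma(8, 11/4)
obs 2: x=2 → posterior Gamma(10, 15/4)
obs 3: x=6 → posterior Gamma(16, 19/4)
obs 4: x=3 → posterior Gamma(19, 23/4)
obs 5: x=0 → posterior Gamma(19, 27/4)
obs 6: x=4 → posterior Gamma(23, 31/4)
obs 7: x=6 → posterior Gamma(29, 35/4)
obs 8: x=2 → posterior Gamma(31, 39/4)
obs 9: x=1 → posterior Gamma(32, 43/4)
obs 10: x=2 → posterior Gamma(34, 47/4)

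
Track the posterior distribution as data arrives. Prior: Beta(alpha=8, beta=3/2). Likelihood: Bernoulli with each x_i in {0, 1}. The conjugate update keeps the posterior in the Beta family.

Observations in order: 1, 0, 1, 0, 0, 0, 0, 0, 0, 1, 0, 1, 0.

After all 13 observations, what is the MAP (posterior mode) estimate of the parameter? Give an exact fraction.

obs 1: x=1 → posterior Beta(9, 3/2)
obs 2: x=0 → posterior Beta(9, 5/2)
obs 3: x=1 → posterior Beta(10, 5/2)
obs 4: x=0 → posterior Beta(10, 7/2)
obs 5: x=0 → posterior Beta(10, 9/2)
obs 6: x=0 → posterior Beta(10, 11/2)
obs 7: x=0 → posterior Beta(10, 13/2)
obs 8: x=0 → posterior Beta(10, 15/2)
obs 9: x=0 → posterior Beta(10, 17/2)
obs 10: x=1 → posterior Beta(11, 17/2)
obs 11: x=0 → posterior Beta(11, 19/2)
obs 12: x=1 → posterior Beta(12, 19/2)
obs 13: x=0 → posterior Beta(12, 21/2)

22/41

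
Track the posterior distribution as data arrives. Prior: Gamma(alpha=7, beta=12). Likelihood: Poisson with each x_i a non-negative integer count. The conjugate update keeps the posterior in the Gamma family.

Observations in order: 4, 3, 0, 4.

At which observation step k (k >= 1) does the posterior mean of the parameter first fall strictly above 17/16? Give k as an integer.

k = 4

obs 1: x=4 → posterior Gamma(11, 13)
obs 2: x=3 → posterior Gamma(14, 14)
obs 3: x=0 → posterior Gamma(14, 15)
obs 4: x=4 → posterior Gamma(18, 16)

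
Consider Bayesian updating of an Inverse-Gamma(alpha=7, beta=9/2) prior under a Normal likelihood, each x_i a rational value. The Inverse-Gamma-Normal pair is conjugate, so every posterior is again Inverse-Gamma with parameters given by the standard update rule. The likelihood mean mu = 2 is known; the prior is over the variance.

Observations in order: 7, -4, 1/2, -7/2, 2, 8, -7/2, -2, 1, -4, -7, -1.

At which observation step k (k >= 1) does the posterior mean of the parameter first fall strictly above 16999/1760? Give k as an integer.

obs 1: x=7 → posterior Inverse-Gamma(15/2, 17)
obs 2: x=-4 → posterior Inverse-Gamma(8, 35)
obs 3: x=1/2 → posterior Inverse-Gamma(17/2, 289/8)
obs 4: x=-7/2 → posterior Inverse-Gamma(9, 205/4)
obs 5: x=2 → posterior Inverse-Gamma(19/2, 205/4)
obs 6: x=8 → posterior Inverse-Gamma(10, 277/4)
obs 7: x=-7/2 → posterior Inverse-Gamma(21/2, 675/8)
obs 8: x=-2 → posterior Inverse-Gamma(11, 739/8)
obs 9: x=1 → posterior Inverse-Gamma(23/2, 743/8)
obs 10: x=-4 → posterior Inverse-Gamma(12, 887/8)
obs 11: x=-7 → posterior Inverse-Gamma(25/2, 1211/8)
obs 12: x=-1 → posterior Inverse-Gamma(13, 1247/8)

k = 10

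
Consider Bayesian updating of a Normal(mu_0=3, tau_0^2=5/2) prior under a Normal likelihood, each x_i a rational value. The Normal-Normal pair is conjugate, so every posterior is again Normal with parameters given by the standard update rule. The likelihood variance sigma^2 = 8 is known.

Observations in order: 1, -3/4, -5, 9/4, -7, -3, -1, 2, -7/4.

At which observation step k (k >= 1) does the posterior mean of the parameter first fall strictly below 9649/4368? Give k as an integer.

k = 2

obs 1: x=1 → posterior Normal(53/21, 40/21)
obs 2: x=-3/4 → posterior Normal(197/104, 20/13)
obs 3: x=-5 → posterior Normal(97/124, 40/31)
obs 4: x=9/4 → posterior Normal(71/72, 10/9)
obs 5: x=-7 → posterior Normal(1/82, 40/41)
obs 6: x=-3 → posterior Normal(-29/92, 20/23)
obs 7: x=-1 → posterior Normal(-13/34, 40/51)
obs 8: x=2 → posterior Normal(-19/112, 5/7)
obs 9: x=-7/4 → posterior Normal(-73/244, 40/61)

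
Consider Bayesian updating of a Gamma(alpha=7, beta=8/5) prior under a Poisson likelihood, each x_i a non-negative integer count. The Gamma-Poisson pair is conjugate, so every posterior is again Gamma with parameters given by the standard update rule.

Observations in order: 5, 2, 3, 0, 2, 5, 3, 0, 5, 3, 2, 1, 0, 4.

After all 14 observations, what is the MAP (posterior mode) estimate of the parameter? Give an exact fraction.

205/78

obs 1: x=5 → posterior Gamma(12, 13/5)
obs 2: x=2 → posterior Gamma(14, 18/5)
obs 3: x=3 → posterior Gamma(17, 23/5)
obs 4: x=0 → posterior Gamma(17, 28/5)
obs 5: x=2 → posterior Gamma(19, 33/5)
obs 6: x=5 → posterior Gamma(24, 38/5)
obs 7: x=3 → posterior Gamma(27, 43/5)
obs 8: x=0 → posterior Gamma(27, 48/5)
obs 9: x=5 → posterior Gamma(32, 53/5)
obs 10: x=3 → posterior Gamma(35, 58/5)
obs 11: x=2 → posterior Gamma(37, 63/5)
obs 12: x=1 → posterior Gamma(38, 68/5)
obs 13: x=0 → posterior Gamma(38, 73/5)
obs 14: x=4 → posterior Gamma(42, 78/5)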